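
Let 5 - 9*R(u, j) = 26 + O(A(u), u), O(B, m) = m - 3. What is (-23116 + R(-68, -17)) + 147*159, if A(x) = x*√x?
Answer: 2363/9 ≈ 262.56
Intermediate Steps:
A(x) = x^(3/2)
O(B, m) = -3 + m
R(u, j) = -2 - u/9 (R(u, j) = 5/9 - (26 + (-3 + u))/9 = 5/9 - (23 + u)/9 = 5/9 + (-23/9 - u/9) = -2 - u/9)
(-23116 + R(-68, -17)) + 147*159 = (-23116 + (-2 - ⅑*(-68))) + 147*159 = (-23116 + (-2 + 68/9)) + 23373 = (-23116 + 50/9) + 23373 = -207994/9 + 23373 = 2363/9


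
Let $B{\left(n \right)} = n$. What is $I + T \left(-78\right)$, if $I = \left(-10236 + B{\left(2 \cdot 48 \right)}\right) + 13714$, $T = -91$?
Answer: $10672$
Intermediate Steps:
$I = 3574$ ($I = \left(-10236 + 2 \cdot 48\right) + 13714 = \left(-10236 + 96\right) + 13714 = -10140 + 13714 = 3574$)
$I + T \left(-78\right) = 3574 - -7098 = 3574 + 7098 = 10672$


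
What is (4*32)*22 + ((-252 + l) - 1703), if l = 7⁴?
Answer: 3262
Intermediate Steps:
l = 2401
(4*32)*22 + ((-252 + l) - 1703) = (4*32)*22 + ((-252 + 2401) - 1703) = 128*22 + (2149 - 1703) = 2816 + 446 = 3262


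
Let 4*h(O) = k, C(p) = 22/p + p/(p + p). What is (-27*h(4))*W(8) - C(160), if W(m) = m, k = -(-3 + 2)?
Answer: -4371/80 ≈ -54.638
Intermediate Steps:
C(p) = 1/2 + 22/p (C(p) = 22/p + p/((2*p)) = 22/p + p*(1/(2*p)) = 22/p + 1/2 = 1/2 + 22/p)
k = 1 (k = -1*(-1) = 1)
h(O) = 1/4 (h(O) = (1/4)*1 = 1/4)
(-27*h(4))*W(8) - C(160) = -27*1/4*8 - (44 + 160)/(2*160) = -27/4*8 - 204/(2*160) = -54 - 1*51/80 = -54 - 51/80 = -4371/80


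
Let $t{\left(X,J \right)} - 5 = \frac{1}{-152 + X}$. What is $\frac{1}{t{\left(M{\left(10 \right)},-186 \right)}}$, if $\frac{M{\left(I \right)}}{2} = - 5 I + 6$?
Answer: $\frac{240}{1199} \approx 0.20017$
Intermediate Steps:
$M{\left(I \right)} = 12 - 10 I$ ($M{\left(I \right)} = 2 \left(- 5 I + 6\right) = 2 \left(6 - 5 I\right) = 12 - 10 I$)
$t{\left(X,J \right)} = 5 + \frac{1}{-152 + X}$
$\frac{1}{t{\left(M{\left(10 \right)},-186 \right)}} = \frac{1}{\frac{1}{-152 + \left(12 - 100\right)} \left(-759 + 5 \left(12 - 100\right)\right)} = \frac{1}{\frac{1}{-152 - 88} \left(-759 + 5 \left(-88\right)\right)} = \frac{1}{\frac{1}{-240} \left(-759 - 440\right)} = \frac{1}{\left(- \frac{1}{240}\right) \left(-1199\right)} = \frac{1}{\frac{1199}{240}} = \frac{240}{1199}$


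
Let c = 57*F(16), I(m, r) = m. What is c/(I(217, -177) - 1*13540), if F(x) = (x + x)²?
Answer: -19456/4441 ≈ -4.3810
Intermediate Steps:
F(x) = 4*x² (F(x) = (2*x)² = 4*x²)
c = 58368 (c = 57*(4*16²) = 57*(4*256) = 57*1024 = 58368)
c/(I(217, -177) - 1*13540) = 58368/(217 - 1*13540) = 58368/(217 - 13540) = 58368/(-13323) = 58368*(-1/13323) = -19456/4441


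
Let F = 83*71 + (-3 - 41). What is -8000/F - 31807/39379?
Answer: -501071143/230327771 ≈ -2.1755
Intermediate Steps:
F = 5849 (F = 5893 - 44 = 5849)
-8000/F - 31807/39379 = -8000/5849 - 31807/39379 = -501071143/230327771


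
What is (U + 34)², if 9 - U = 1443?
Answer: 1960000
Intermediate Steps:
U = -1434 (U = 9 - 1*1443 = 9 - 1443 = -1434)
(U + 34)² = (-1434 + 34)² = (-1400)² = 1960000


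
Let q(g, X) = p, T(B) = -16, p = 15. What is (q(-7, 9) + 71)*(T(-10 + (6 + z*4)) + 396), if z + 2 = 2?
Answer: 32680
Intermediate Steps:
z = 0 (z = -2 + 2 = 0)
q(g, X) = 15
(q(-7, 9) + 71)*(T(-10 + (6 + z*4)) + 396) = (15 + 71)*(-16 + 396) = 86*380 = 32680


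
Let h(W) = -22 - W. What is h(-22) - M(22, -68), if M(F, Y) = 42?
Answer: -42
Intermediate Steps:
h(-22) - M(22, -68) = (-22 - 1*(-22)) - 1*42 = (-22 + 22) - 42 = 0 - 42 = -42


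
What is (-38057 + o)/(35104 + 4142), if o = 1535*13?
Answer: -3017/6541 ≈ -0.46124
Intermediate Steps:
o = 19955
(-38057 + o)/(35104 + 4142) = (-38057 + 19955)/(35104 + 4142) = -18102/39246 = -18102*1/39246 = -3017/6541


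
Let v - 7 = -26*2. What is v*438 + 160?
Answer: -19550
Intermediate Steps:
v = -45 (v = 7 - 26*2 = 7 - 52 = -45)
v*438 + 160 = -45*438 + 160 = -19710 + 160 = -19550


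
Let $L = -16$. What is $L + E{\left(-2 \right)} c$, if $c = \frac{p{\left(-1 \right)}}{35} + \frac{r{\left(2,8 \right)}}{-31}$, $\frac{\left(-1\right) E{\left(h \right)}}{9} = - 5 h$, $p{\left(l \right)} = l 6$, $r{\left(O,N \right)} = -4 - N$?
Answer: $- \frac{7684}{217} \approx -35.41$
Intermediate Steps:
$p{\left(l \right)} = 6 l$
$E{\left(h \right)} = 45 h$ ($E{\left(h \right)} = - 9 \left(- 5 h\right) = 45 h$)
$c = \frac{234}{1085}$ ($c = \frac{6 \left(-1\right)}{35} + \frac{-4 - 8}{-31} = \left(-6\right) \frac{1}{35} + \left(-4 - 8\right) \left(- \frac{1}{31}\right) = - \frac{6}{35} - - \frac{12}{31} = - \frac{6}{35} + \frac{12}{31} = \frac{234}{1085} \approx 0.21567$)
$L + E{\left(-2 \right)} c = -16 + 45 \left(-2\right) \frac{234}{1085} = -16 - \frac{4212}{217} = - \frac{7684}{217}$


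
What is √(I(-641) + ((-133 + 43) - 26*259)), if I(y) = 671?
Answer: I*√6153 ≈ 78.441*I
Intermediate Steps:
√(I(-641) + ((-133 + 43) - 26*259)) = √(671 + ((-133 + 43) - 26*259)) = √(671 + (-90 - 6734)) = √(671 - 6824) = √(-6153) = I*√6153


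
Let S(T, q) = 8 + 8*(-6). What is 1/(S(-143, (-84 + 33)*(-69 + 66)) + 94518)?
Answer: 1/94478 ≈ 1.0584e-5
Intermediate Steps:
S(T, q) = -40 (S(T, q) = 8 - 48 = -40)
1/(S(-143, (-84 + 33)*(-69 + 66)) + 94518) = 1/(-40 + 94518) = 1/94478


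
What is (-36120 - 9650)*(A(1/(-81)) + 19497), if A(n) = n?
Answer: -72282547120/81 ≈ -8.9238e+8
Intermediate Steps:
(-36120 - 9650)*(A(1/(-81)) + 19497) = (-36120 - 9650)*(1/(-81) + 19497) = -45770*(-1/81 + 19497) = -45770*1579256/81 = -72282547120/81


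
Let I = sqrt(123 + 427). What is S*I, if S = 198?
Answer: 990*sqrt(22) ≈ 4643.5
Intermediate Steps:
I = 5*sqrt(22) (I = sqrt(550) = 5*sqrt(22) ≈ 23.452)
S*I = 198*(5*sqrt(22)) = 990*sqrt(22)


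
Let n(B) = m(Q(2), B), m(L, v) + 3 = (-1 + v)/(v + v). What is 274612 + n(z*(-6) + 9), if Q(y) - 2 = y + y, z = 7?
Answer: 9062114/33 ≈ 2.7461e+5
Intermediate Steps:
Q(y) = 2 + 2*y (Q(y) = 2 + (y + y) = 2 + 2*y)
m(L, v) = -3 + (-1 + v)/(2*v) (m(L, v) = -3 + (-1 + v)/(v + v) = -3 + (-1 + v)/((2*v)) = -3 + (-1 + v)*(1/(2*v)) = -3 + (-1 + v)/(2*v))
n(B) = (-1 - 5*B)/(2*B)
274612 + n(z*(-6) + 9) = 274612 + (-1 - 5*(7*(-6) + 9))/(2*(7*(-6) + 9)) = 274612 + (-1 - 5*(-42 + 9))/(2*(-42 + 9)) = 274612 + (1/2)*(-1 - 5*(-33))/(-33) = 274612 + (1/2)*(-1/33)*(-1 + 165) = 274612 + (1/2)*(-1/33)*164 = 274612 - 82/33 = 9062114/33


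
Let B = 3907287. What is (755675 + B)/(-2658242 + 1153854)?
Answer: -2331481/752194 ≈ -3.0996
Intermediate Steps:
(755675 + B)/(-2658242 + 1153854) = (755675 + 3907287)/(-2658242 + 1153854) = 4662962/(-1504388) = 4662962*(-1/1504388) = -2331481/752194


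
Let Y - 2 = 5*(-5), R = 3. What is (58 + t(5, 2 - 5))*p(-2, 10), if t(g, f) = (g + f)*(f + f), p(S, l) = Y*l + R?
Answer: -10442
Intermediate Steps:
Y = -23 (Y = 2 + 5*(-5) = 2 - 25 = -23)
p(S, l) = 3 - 23*l (p(S, l) = -23*l + 3 = 3 - 23*l)
t(g, f) = 2*f*(f + g) (t(g, f) = (f + g)*(2*f) = 2*f*(f + g))
(58 + t(5, 2 - 5))*p(-2, 10) = (58 + 2*(2 - 5)*((2 - 5) + 5))*(3 - 23*10) = (58 + 2*(-3)*(-3 + 5))*(3 - 230) = (58 + 2*(-3)*2)*(-227) = (58 - 12)*(-227) = 46*(-227) = -10442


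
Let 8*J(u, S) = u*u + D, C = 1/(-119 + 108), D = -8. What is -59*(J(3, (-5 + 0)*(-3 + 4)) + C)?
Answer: -177/88 ≈ -2.0114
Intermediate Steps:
C = -1/11 (C = 1/(-11) = -1/11 ≈ -0.090909)
J(u, S) = -1 + u²/8 (J(u, S) = (u*u - 8)/8 = (u² - 8)/8 = (-8 + u²)/8 = -1 + u²/8)
-59*(J(3, (-5 + 0)*(-3 + 4)) + C) = -59*((-1 + (⅛)*3²) - 1/11) = -59*((-1 + (⅛)*9) - 1/11) = -59*((-1 + 9/8) - 1/11) = -59*(⅛ - 1/11) = -59*3/88 = -177/88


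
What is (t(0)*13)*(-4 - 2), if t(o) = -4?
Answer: 312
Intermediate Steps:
(t(0)*13)*(-4 - 2) = (-4*13)*(-4 - 2) = -52*(-6) = 312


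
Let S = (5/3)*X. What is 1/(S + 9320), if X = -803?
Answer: 3/23945 ≈ 0.00012529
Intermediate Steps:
S = -4015/3 (S = (5/3)*(-803) = -4015/3 ≈ -1338.3)
1/(S + 9320) = 1/(-4015/3 + 9320) = 1/(23945/3) = 3/23945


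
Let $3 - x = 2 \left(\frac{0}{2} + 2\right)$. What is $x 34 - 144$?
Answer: $-178$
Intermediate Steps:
$x = -1$ ($x = 3 - 2 \left(\frac{0}{2} + 2\right) = 3 - 2 \left(0 \cdot \frac{1}{2} + 2\right) = 3 - 2 \left(0 + 2\right) = 3 - 2 \cdot 2 = 3 - 4 = -1$)
$x 34 - 144 = \left(-1\right) 34 - 144 = -34 - 144 = -178$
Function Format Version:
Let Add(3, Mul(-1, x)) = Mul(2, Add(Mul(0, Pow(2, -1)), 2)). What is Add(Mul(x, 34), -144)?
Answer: -178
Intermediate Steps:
x = -1 (x = Add(3, Mul(-1, Mul(2, Add(Mul(0, Pow(2, -1)), 2)))) = Add(3, Mul(-1, Mul(2, Add(Mul(0, Rational(1, 2)), 2)))) = Add(3, Mul(-1, Mul(2, Add(0, 2)))) = Add(3, Mul(-1, Mul(2, 2))) = Add(3, Mul(-1, 4)) = Add(3, -4) = -1)
Add(Mul(x, 34), -144) = Add(Mul(-1, 34), -144) = Add(-34, -144) = -178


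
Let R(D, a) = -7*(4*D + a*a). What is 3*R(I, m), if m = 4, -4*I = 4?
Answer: -252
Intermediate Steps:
I = -1 (I = -1/4*4 = -1)
R(D, a) = -28*D - 7*a**2 (R(D, a) = -7*(4*D + a**2) = -7*(a**2 + 4*D) = -28*D - 7*a**2)
3*R(I, m) = 3*(-28*(-1) - 7*4**2) = 3*(28 - 7*16) = 3*(28 - 112) = 3*(-84) = -252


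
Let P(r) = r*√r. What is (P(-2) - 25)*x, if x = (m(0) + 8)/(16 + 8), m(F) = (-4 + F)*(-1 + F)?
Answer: -25/2 - I*√2 ≈ -12.5 - 1.4142*I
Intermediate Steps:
m(F) = (-1 + F)*(-4 + F)
P(r) = r^(3/2)
x = ½ (x = ((4 + 0² - 5*0) + 8)/(16 + 8) = ((4 + 0 + 0) + 8)/24 = (4 + 8)*(1/24) = 12*(1/24) = ½ ≈ 0.50000)
(P(-2) - 25)*x = ((-2)^(3/2) - 25)*(½) = (-2*I*√2 - 25)*(½) = (-25 - 2*I*√2)*(½) = -25/2 - I*√2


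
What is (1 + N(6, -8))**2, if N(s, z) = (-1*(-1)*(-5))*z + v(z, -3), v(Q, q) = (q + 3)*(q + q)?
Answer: 1681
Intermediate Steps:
v(Q, q) = 2*q*(3 + q) (v(Q, q) = (3 + q)*(2*q) = 2*q*(3 + q))
N(s, z) = -5*z (N(s, z) = (-1*(-1)*(-5))*z + 2*(-3)*(3 - 3) = (1*(-5))*z + 2*(-3)*0 = -5*z + 0 = -5*z)
(1 + N(6, -8))**2 = (1 - 5*(-8))**2 = (1 + 40)**2 = 41**2 = 1681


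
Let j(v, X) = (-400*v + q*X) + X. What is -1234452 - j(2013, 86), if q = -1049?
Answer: -339124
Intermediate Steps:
j(v, X) = -1048*X - 400*v (j(v, X) = (-400*v - 1049*X) + X = (-1049*X - 400*v) + X = -1048*X - 400*v)
-1234452 - j(2013, 86) = -1234452 - (-1048*86 - 400*2013) = -1234452 - (-90128 - 805200) = -1234452 - 1*(-895328) = -1234452 + 895328 = -339124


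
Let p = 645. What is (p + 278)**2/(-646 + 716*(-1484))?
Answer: -851929/1063190 ≈ -0.80130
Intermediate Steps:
(p + 278)**2/(-646 + 716*(-1484)) = (645 + 278)**2/(-646 + 716*(-1484)) = 923**2/(-646 - 1062544) = 851929/(-1063190) = 851929*(-1/1063190) = -851929/1063190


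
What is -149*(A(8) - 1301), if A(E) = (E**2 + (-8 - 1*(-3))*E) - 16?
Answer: 192657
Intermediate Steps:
A(E) = -16 + E**2 - 5*E (A(E) = (E**2 + (-8 + 3)*E) - 16 = (E**2 - 5*E) - 16 = -16 + E**2 - 5*E)
-149*(A(8) - 1301) = -149*((-16 + 8**2 - 5*8) - 1301) = -149*((-16 + 64 - 40) - 1301) = -149*(8 - 1301) = -149*(-1293) = 192657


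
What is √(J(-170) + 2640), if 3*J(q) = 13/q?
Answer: √686657370/510 ≈ 51.381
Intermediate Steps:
J(q) = 13/(3*q) (J(q) = (13/q)/3 = 13/(3*q))
√(J(-170) + 2640) = √((13/3)/(-170) + 2640) = √((13/3)*(-1/170) + 2640) = √(-13/510 + 2640) = √(1346387/510) = √686657370/510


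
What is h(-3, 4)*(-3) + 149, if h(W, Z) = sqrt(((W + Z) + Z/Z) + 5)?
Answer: 149 - 3*sqrt(7) ≈ 141.06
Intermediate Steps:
h(W, Z) = sqrt(6 + W + Z) (h(W, Z) = sqrt(((W + Z) + 1) + 5) = sqrt((1 + W + Z) + 5) = sqrt(6 + W + Z))
h(-3, 4)*(-3) + 149 = sqrt(6 - 3 + 4)*(-3) + 149 = sqrt(7)*(-3) + 149 = -3*sqrt(7) + 149 = 149 - 3*sqrt(7)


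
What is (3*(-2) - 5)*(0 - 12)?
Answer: 132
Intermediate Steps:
(3*(-2) - 5)*(0 - 12) = (-6 - 5)*(-12) = -11*(-12) = 132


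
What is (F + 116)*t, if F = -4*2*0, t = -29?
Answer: -3364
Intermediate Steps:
F = 0 (F = -8*0 = 0)
(F + 116)*t = (0 + 116)*(-29) = 116*(-29) = -3364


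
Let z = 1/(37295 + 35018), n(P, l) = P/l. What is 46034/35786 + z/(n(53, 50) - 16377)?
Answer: 1362828915055187/1059438579879673 ≈ 1.2864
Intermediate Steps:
n(P, l) = P/l
z = 1/72313 ≈ 1.3829e-5
46034/35786 + z/(n(53, 50) - 16377) = 46034/35786 + 1/(72313*(53/50 - 16377)) = 46034*(1/35786) + 1/(72313*(53*(1/50) - 16377)) = 23017/17893 + 1/(72313*(53/50 - 16377)) = 23017/17893 + 1/(72313*(-818797/50)) = 23017/17893 + (1/72313)*(-50/818797) = 23017/17893 - 50/59209667461 = 1362828915055187/1059438579879673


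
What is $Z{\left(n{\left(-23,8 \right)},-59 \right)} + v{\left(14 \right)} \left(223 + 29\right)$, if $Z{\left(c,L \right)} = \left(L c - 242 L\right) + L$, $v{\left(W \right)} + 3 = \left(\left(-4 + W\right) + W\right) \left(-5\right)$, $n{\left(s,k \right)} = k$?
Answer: $-17249$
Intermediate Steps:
$v{\left(W \right)} = 17 - 10 W$ ($v{\left(W \right)} = -3 + \left(\left(-4 + W\right) + W\right) \left(-5\right) = -3 + \left(-4 + 2 W\right) \left(-5\right) = -3 - \left(-20 + 10 W\right) = 17 - 10 W$)
$Z{\left(c,L \right)} = - 241 L + L c$ ($Z{\left(c,L \right)} = \left(- 242 L + L c\right) + L = - 241 L + L c$)
$Z{\left(n{\left(-23,8 \right)},-59 \right)} + v{\left(14 \right)} \left(223 + 29\right) = - 59 \left(-241 + 8\right) + \left(17 - 140\right) \left(223 + 29\right) = \left(-59\right) \left(-233\right) + \left(17 - 140\right) 252 = 13747 - 30996 = -17249$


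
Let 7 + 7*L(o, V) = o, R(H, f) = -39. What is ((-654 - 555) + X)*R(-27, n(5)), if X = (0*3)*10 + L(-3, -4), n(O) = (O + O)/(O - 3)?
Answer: 330447/7 ≈ 47207.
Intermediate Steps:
n(O) = 2*O/(-3 + O) (n(O) = (2*O)/(-3 + O) = 2*O/(-3 + O))
L(o, V) = -1 + o/7
X = -10/7 (X = (0*3)*10 + (-1 + (⅐)*(-3)) = 0*10 + (-1 - 3/7) = 0 - 10/7 = -10/7 ≈ -1.4286)
((-654 - 555) + X)*R(-27, n(5)) = ((-654 - 555) - 10/7)*(-39) = (-1209 - 10/7)*(-39) = -8473/7*(-39) = 330447/7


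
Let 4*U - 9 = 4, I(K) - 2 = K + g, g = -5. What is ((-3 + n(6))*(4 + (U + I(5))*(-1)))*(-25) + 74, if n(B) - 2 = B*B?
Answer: 4671/4 ≈ 1167.8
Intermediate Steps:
I(K) = -3 + K (I(K) = 2 + (K - 5) = 2 + (-5 + K) = -3 + K)
n(B) = 2 + B² (n(B) = 2 + B*B = 2 + B²)
U = 13/4 (U = 9/4 + (¼)*4 = 9/4 + 1 = 13/4 ≈ 3.2500)
((-3 + n(6))*(4 + (U + I(5))*(-1)))*(-25) + 74 = ((-3 + (2 + 6²))*(4 + (13/4 + (-3 + 5))*(-1)))*(-25) + 74 = ((-3 + (2 + 36))*(4 + (13/4 + 2)*(-1)))*(-25) + 74 = ((-3 + 38)*(4 + (21/4)*(-1)))*(-25) + 74 = (35*(4 - 21/4))*(-25) + 74 = (35*(-5/4))*(-25) + 74 = -175/4*(-25) + 74 = 4375/4 + 74 = 4671/4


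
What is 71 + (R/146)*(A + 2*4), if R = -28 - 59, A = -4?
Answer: 5009/73 ≈ 68.616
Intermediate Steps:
R = -87
71 + (R/146)*(A + 2*4) = 71 + (-87/146)*(-4 + 2*4) = 71 + (-87*1/146)*(-4 + 8) = 71 - 87/146*4 = 71 - 174/73 = 5009/73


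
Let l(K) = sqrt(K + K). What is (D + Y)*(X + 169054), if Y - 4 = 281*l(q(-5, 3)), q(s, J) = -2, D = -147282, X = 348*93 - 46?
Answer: -29657665416 + 113171064*I ≈ -2.9658e+10 + 1.1317e+8*I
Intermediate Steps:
X = 32318 (X = 32364 - 46 = 32318)
l(K) = sqrt(2)*sqrt(K) (l(K) = sqrt(2*K) = sqrt(2)*sqrt(K))
Y = 4 + 562*I (Y = 4 + 281*(sqrt(2)*sqrt(-2)) = 4 + 281*(sqrt(2)*(I*sqrt(2))) = 4 + 281*(2*I) = 4 + 562*I ≈ 4.0 + 562.0*I)
(D + Y)*(X + 169054) = (-147282 + (4 + 562*I))*(32318 + 169054) = (-147278 + 562*I)*201372 = -29657665416 + 113171064*I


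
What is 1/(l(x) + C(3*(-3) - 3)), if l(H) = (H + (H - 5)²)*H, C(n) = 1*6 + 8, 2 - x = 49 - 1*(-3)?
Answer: -1/148736 ≈ -6.7233e-6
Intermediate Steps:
x = -50 (x = 2 - (49 - 1*(-3)) = 2 - (49 + 3) = 2 - 1*52 = 2 - 52 = -50)
C(n) = 14 (C(n) = 6 + 8 = 14)
l(H) = H*(H + (-5 + H)²) (l(H) = (H + (-5 + H)²)*H = H*(H + (-5 + H)²))
1/(l(x) + C(3*(-3) - 3)) = 1/(-50*(-50 + (-5 - 50)²) + 14) = 1/(-50*(-50 + (-55)²) + 14) = 1/(-50*(-50 + 3025) + 14) = 1/(-50*2975 + 14) = 1/(-148750 + 14) = 1/(-148736) = -1/148736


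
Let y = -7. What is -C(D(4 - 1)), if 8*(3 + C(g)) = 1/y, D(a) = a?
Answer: 169/56 ≈ 3.0179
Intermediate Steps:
C(g) = -169/56 (C(g) = -3 + (1/8)/(-7) = -3 + (1/8)*(-1/7) = -3 - 1/56 = -169/56)
-C(D(4 - 1)) = -1*(-169/56) = 169/56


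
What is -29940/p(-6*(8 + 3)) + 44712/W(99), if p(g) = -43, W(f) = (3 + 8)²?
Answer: 5545356/5203 ≈ 1065.8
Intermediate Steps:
W(f) = 121 (W(f) = 11² = 121)
-29940/p(-6*(8 + 3)) + 44712/W(99) = -29940/(-43) + 44712/121 = -29940*(-1/43) + 44712*(1/121) = 29940/43 + 44712/121 = 5545356/5203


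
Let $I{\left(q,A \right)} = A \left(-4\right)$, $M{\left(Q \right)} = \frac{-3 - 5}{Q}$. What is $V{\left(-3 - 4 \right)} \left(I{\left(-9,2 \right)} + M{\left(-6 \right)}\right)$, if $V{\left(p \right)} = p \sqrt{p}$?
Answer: $\frac{140 i \sqrt{7}}{3} \approx 123.47 i$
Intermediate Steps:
$M{\left(Q \right)} = - \frac{8}{Q}$ ($M{\left(Q \right)} = \frac{-3 - 5}{Q} = - \frac{8}{Q}$)
$V{\left(p \right)} = p^{\frac{3}{2}}$
$I{\left(q,A \right)} = - 4 A$
$V{\left(-3 - 4 \right)} \left(I{\left(-9,2 \right)} + M{\left(-6 \right)}\right) = \left(-3 - 4\right)^{\frac{3}{2}} \left(\left(-4\right) 2 - \frac{8}{-6}\right) = \left(-7\right)^{\frac{3}{2}} \left(-8 - - \frac{4}{3}\right) = - 7 i \sqrt{7} \left(-8 + \frac{4}{3}\right) = - 7 i \sqrt{7} \left(- \frac{20}{3}\right) = \frac{140 i \sqrt{7}}{3}$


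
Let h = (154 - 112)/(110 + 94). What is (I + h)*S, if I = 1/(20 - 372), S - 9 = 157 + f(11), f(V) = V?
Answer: 215055/5984 ≈ 35.938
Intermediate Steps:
S = 177 (S = 9 + (157 + 11) = 9 + 168 = 177)
I = -1/352 (I = 1/(-352) = -1/352 ≈ -0.0028409)
h = 7/34 (h = 42/204 = 42*(1/204) = 7/34 ≈ 0.20588)
(I + h)*S = (-1/352 + 7/34)*177 = (1215/5984)*177 = 215055/5984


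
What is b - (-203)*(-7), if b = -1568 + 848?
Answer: -2141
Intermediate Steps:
b = -720
b - (-203)*(-7) = -720 - (-203)*(-7) = -720 - 1*1421 = -720 - 1421 = -2141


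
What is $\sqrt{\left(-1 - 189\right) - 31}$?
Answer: $i \sqrt{221} \approx 14.866 i$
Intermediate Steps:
$\sqrt{\left(-1 - 189\right) - 31} = \sqrt{-190 - 31} = \sqrt{-221} = i \sqrt{221}$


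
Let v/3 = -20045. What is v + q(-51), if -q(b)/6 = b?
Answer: -59829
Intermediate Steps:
v = -60135 (v = 3*(-20045) = -60135)
q(b) = -6*b
v + q(-51) = -60135 - 6*(-51) = -60135 + 306 = -59829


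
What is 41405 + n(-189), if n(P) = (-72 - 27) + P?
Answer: 41117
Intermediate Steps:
n(P) = -99 + P
41405 + n(-189) = 41405 + (-99 - 189) = 41405 - 288 = 41117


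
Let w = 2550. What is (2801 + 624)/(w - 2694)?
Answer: -3425/144 ≈ -23.785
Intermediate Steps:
(2801 + 624)/(w - 2694) = (2801 + 624)/(2550 - 2694) = 3425/(-144) = 3425*(-1/144) = -3425/144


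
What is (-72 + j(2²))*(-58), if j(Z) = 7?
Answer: 3770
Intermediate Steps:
(-72 + j(2²))*(-58) = (-72 + 7)*(-58) = -65*(-58) = 3770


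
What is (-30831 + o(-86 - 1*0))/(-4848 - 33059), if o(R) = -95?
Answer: 30926/37907 ≈ 0.81584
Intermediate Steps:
(-30831 + o(-86 - 1*0))/(-4848 - 33059) = (-30831 - 95)/(-4848 - 33059) = -30926/(-37907) = -30926*(-1/37907) = 30926/37907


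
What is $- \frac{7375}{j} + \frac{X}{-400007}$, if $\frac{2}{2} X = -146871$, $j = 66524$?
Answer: $\frac{6820394779}{26610065668} \approx 0.25631$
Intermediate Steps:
$X = -146871$
$- \frac{7375}{j} + \frac{X}{-400007} = - \frac{7375}{66524} - \frac{146871}{-400007} = \left(-7375\right) \frac{1}{66524} - - \frac{146871}{400007} = - \frac{7375}{66524} + \frac{146871}{400007} = \frac{6820394779}{26610065668}$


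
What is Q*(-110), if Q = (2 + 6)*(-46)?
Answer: 40480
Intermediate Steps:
Q = -368 (Q = 8*(-46) = -368)
Q*(-110) = -368*(-110) = 40480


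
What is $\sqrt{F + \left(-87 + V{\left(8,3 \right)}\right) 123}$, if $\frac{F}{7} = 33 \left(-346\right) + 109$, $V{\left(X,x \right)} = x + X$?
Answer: $i \sqrt{88511} \approx 297.51 i$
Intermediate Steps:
$V{\left(X,x \right)} = X + x$
$F = -79163$ ($F = 7 \left(33 \left(-346\right) + 109\right) = 7 \left(-11418 + 109\right) = 7 \left(-11309\right) = -79163$)
$\sqrt{F + \left(-87 + V{\left(8,3 \right)}\right) 123} = \sqrt{-79163 + \left(-87 + \left(8 + 3\right)\right) 123} = \sqrt{-79163 + \left(-87 + 11\right) 123} = \sqrt{-79163 - 9348} = \sqrt{-88511} = i \sqrt{88511}$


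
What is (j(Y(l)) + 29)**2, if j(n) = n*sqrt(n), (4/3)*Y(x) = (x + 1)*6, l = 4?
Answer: 97853/8 + 3915*sqrt(10)/2 ≈ 18422.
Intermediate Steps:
Y(x) = 9/2 + 9*x/2 (Y(x) = 3*((x + 1)*6)/4 = 3*((1 + x)*6)/4 = 3*(6 + 6*x)/4 = 9/2 + 9*x/2)
j(n) = n**(3/2)
(j(Y(l)) + 29)**2 = ((9/2 + (9/2)*4)**(3/2) + 29)**2 = ((9/2 + 18)**(3/2) + 29)**2 = ((45/2)**(3/2) + 29)**2 = (135*sqrt(10)/4 + 29)**2 = (29 + 135*sqrt(10)/4)**2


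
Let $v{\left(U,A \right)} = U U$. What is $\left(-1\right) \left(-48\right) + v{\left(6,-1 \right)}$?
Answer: $84$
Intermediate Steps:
$v{\left(U,A \right)} = U^{2}$
$\left(-1\right) \left(-48\right) + v{\left(6,-1 \right)} = \left(-1\right) \left(-48\right) + 6^{2} = 48 + 36 = 84$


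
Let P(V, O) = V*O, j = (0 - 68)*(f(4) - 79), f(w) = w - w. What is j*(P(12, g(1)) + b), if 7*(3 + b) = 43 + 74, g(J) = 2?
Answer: 1418208/7 ≈ 2.0260e+5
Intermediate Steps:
f(w) = 0
j = 5372 (j = (0 - 68)*(0 - 79) = -68*(-79) = 5372)
P(V, O) = O*V
b = 96/7 (b = -3 + (43 + 74)/7 = -3 + (⅐)*117 = -3 + 117/7 = 96/7 ≈ 13.714)
j*(P(12, g(1)) + b) = 5372*(2*12 + 96/7) = 5372*(24 + 96/7) = 5372*(264/7) = 1418208/7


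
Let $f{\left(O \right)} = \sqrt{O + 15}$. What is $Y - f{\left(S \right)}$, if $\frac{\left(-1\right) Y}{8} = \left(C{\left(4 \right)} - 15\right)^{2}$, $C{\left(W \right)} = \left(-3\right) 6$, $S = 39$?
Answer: $-8712 - 3 \sqrt{6} \approx -8719.3$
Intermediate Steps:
$f{\left(O \right)} = \sqrt{15 + O}$
$C{\left(W \right)} = -18$
$Y = -8712$ ($Y = - 8 \left(-18 - 15\right)^{2} = - 8 \left(-33\right)^{2} = \left(-8\right) 1089 = -8712$)
$Y - f{\left(S \right)} = -8712 - \sqrt{15 + 39} = -8712 - \sqrt{54} = -8712 - 3 \sqrt{6}$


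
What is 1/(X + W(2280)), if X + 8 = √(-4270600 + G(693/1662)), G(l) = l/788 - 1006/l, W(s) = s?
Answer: 229116459264/951458198648495 - 2*I*√10863508591808929473186/951458198648495 ≈ 0.00024081 - 0.00021909*I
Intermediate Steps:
G(l) = -1006/l + l/788 (G(l) = l*(1/788) - 1006/l = l/788 - 1006/l = -1006/l + l/788)
X = -8 + I*√10863508591808929473186/50421756 (X = -8 + √(-4270600 + (-1006/(693/1662) + (693/1662)/788)) = -8 + √(-4270600 + (-1006/(693*(1/1662)) + (693*(1/1662))/788)) = -8 + √(-4270600 + (-1006/231/554 + (1/788)*(231/554))) = -8 + √(-4270600 + (-1006*554/231 + 231/436552)) = -8 + √(-4270600 + (-557324/231 + 231/436552)) = -8 + √(-4270600 - 243300853487/100843512) = -8 + √(-430905603200687/100843512) = -8 + I*√10863508591808929473186/50421756 ≈ -8.0 + 2067.1*I)
1/(X + W(2280)) = 1/((-8 + I*√10863508591808929473186/50421756) + 2280) = 1/(2272 + I*√10863508591808929473186/50421756)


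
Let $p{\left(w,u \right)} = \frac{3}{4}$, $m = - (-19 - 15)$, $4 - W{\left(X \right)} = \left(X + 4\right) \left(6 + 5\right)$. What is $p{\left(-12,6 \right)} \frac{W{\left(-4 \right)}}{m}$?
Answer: $\frac{3}{34} \approx 0.088235$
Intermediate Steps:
$W{\left(X \right)} = -40 - 11 X$ ($W{\left(X \right)} = 4 - \left(X + 4\right) \left(6 + 5\right) = 4 - \left(4 + X\right) 11 = 4 - \left(44 + 11 X\right) = -40 - 11 X$)
$m = 34$ ($m = - (-19 - 15) = \left(-1\right) \left(-34\right) = 34$)
$p{\left(w,u \right)} = \frac{3}{4}$ ($p{\left(w,u \right)} = 3 \cdot \frac{1}{4} = \frac{3}{4}$)
$p{\left(-12,6 \right)} \frac{W{\left(-4 \right)}}{m} = \frac{3 \frac{-40 - -44}{34}}{4} = \frac{3 \left(-40 + 44\right) \frac{1}{34}}{4} = \frac{3 \cdot 4 \cdot \frac{1}{34}}{4} = \frac{3}{4} \cdot \frac{2}{17} = \frac{3}{34}$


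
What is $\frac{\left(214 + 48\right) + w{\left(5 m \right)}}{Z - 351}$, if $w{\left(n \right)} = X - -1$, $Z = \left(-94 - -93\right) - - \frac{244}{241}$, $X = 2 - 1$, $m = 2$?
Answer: $- \frac{5302}{7049} \approx -0.75216$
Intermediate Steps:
$X = 1$ ($X = 2 - 1 = 1$)
$Z = \frac{3}{241}$ ($Z = \left(-94 + 93\right) - \left(-244\right) \frac{1}{241} = -1 - - \frac{244}{241} = -1 + \frac{244}{241} = \frac{3}{241} \approx 0.012448$)
$w{\left(n \right)} = 2$ ($w{\left(n \right)} = 1 - -1 = 1 + 1 = 2$)
$\frac{\left(214 + 48\right) + w{\left(5 m \right)}}{Z - 351} = \frac{\left(214 + 48\right) + 2}{\frac{3}{241} - 351} = \frac{262 + 2}{- \frac{84588}{241}} = 264 \left(- \frac{241}{84588}\right) = - \frac{5302}{7049}$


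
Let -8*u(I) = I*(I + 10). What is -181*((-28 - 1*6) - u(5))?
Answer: 35657/8 ≈ 4457.1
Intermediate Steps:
u(I) = -I*(10 + I)/8 (u(I) = -I*(I + 10)/8 = -I*(10 + I)/8)
-181*((-28 - 1*6) - u(5)) = -181*((-28 - 1*6) - (-1)*5*(10 + 5)/8) = -181*((-28 - 6) - (-1)*5*15/8) = -181*(-34 - 1*(-75/8)) = -181*(-34 + 75/8) = -181*(-197/8) = 35657/8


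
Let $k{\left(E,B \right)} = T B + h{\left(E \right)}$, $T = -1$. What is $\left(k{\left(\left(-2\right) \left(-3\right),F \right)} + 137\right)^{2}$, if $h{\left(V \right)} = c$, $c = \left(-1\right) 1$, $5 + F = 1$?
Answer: $19600$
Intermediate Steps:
$F = -4$ ($F = -5 + 1 = -4$)
$c = -1$
$h{\left(V \right)} = -1$
$k{\left(E,B \right)} = -1 - B$ ($k{\left(E,B \right)} = - B - 1 = -1 - B$)
$\left(k{\left(\left(-2\right) \left(-3\right),F \right)} + 137\right)^{2} = \left(\left(-1 - -4\right) + 137\right)^{2} = \left(\left(-1 + 4\right) + 137\right)^{2} = \left(3 + 137\right)^{2} = 140^{2} = 19600$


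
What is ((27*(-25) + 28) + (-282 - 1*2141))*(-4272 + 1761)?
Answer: 7708770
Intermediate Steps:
((27*(-25) + 28) + (-282 - 1*2141))*(-4272 + 1761) = ((-675 + 28) + (-282 - 2141))*(-2511) = (-647 - 2423)*(-2511) = -3070*(-2511) = 7708770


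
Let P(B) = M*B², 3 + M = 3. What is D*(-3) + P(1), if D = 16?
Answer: -48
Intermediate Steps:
M = 0 (M = -3 + 3 = 0)
P(B) = 0 (P(B) = 0*B² = 0)
D*(-3) + P(1) = 16*(-3) + 0 = -48 + 0 = -48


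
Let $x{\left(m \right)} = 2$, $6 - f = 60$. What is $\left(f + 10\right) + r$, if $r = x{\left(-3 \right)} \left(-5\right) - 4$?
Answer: $-58$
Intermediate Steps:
$f = -54$ ($f = 6 - 60 = -54$)
$r = -14$ ($r = 2 \left(-5\right) - 4 = -10 - 4 = -14$)
$\left(f + 10\right) + r = \left(-54 + 10\right) - 14 = -44 - 14 = -58$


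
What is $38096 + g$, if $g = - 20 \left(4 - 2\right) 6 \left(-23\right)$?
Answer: $43616$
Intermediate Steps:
$g = 5520$ ($g = - 20 \cdot 2 \cdot 6 \left(-23\right) = \left(-20\right) 12 \left(-23\right) = \left(-240\right) \left(-23\right) = 5520$)
$38096 + g = 38096 + 5520 = 43616$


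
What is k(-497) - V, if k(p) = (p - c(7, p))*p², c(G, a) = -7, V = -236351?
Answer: -120798059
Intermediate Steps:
k(p) = p²*(7 + p) (k(p) = (p - 1*(-7))*p² = (p + 7)*p² = (7 + p)*p² = p²*(7 + p))
k(-497) - V = (-497)²*(7 - 497) - 1*(-236351) = 247009*(-490) + 236351 = -121034410 + 236351 = -120798059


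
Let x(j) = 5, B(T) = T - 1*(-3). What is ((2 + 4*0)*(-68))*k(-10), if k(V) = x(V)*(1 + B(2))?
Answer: -4080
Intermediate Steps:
B(T) = 3 + T (B(T) = T + 3 = 3 + T)
k(V) = 30 (k(V) = 5*(1 + (3 + 2)) = 5*(1 + 5) = 5*6 = 30)
((2 + 4*0)*(-68))*k(-10) = ((2 + 4*0)*(-68))*30 = ((2 + 0)*(-68))*30 = (2*(-68))*30 = -136*30 = -4080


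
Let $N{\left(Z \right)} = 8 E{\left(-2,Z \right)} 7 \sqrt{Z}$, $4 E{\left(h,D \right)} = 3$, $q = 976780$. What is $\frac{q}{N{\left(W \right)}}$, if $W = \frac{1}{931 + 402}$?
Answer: $\frac{69770 \sqrt{1333}}{3} \approx 8.4911 \cdot 10^{5}$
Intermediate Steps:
$E{\left(h,D \right)} = \frac{3}{4}$ ($E{\left(h,D \right)} = \frac{1}{4} \cdot 3 = \frac{3}{4}$)
$W = \frac{1}{1333} \approx 0.00075019$
$N{\left(Z \right)} = 42 \sqrt{Z}$ ($N{\left(Z \right)} = 8 \cdot \frac{3}{4} \cdot 7 \sqrt{Z} = 6 \cdot 7 \sqrt{Z} = 42 \sqrt{Z}$)
$\frac{q}{N{\left(W \right)}} = \frac{976780}{42 \sqrt{\frac{1}{1333}}} = \frac{976780}{42 \frac{\sqrt{1333}}{1333}} = \frac{976780}{\frac{42}{1333} \sqrt{1333}} = 976780 \frac{\sqrt{1333}}{42} = \frac{69770 \sqrt{1333}}{3}$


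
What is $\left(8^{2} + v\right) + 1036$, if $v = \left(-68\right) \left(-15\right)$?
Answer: $2120$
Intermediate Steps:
$v = 1020$
$\left(8^{2} + v\right) + 1036 = \left(8^{2} + 1020\right) + 1036 = \left(64 + 1020\right) + 1036 = 1084 + 1036 = 2120$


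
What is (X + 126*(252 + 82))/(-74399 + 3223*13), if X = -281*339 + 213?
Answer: 2037/1250 ≈ 1.6296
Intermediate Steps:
X = -95046 (X = -95259 + 213 = -95046)
(X + 126*(252 + 82))/(-74399 + 3223*13) = (-95046 + 126*(252 + 82))/(-74399 + 3223*13) = (-95046 + 126*334)/(-74399 + 41899) = (-95046 + 42084)/(-32500) = -52962*(-1/32500) = 2037/1250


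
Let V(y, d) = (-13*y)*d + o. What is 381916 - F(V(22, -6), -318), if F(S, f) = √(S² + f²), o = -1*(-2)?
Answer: 381916 - 2*√763162 ≈ 3.8017e+5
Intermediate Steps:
o = 2
V(y, d) = 2 - 13*d*y (V(y, d) = (-13*y)*d + 2 = -13*d*y + 2 = 2 - 13*d*y)
381916 - F(V(22, -6), -318) = 381916 - √((2 - 13*(-6)*22)² + (-318)²) = 381916 - √((2 + 1716)² + 101124) = 381916 - √(1718² + 101124) = 381916 - √(2951524 + 101124) = 381916 - √3052648 = 381916 - 2*√763162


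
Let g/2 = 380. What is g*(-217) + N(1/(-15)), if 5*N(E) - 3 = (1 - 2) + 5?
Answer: -824593/5 ≈ -1.6492e+5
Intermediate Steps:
g = 760 (g = 2*380 = 760)
N(E) = 7/5 (N(E) = 3/5 + ((1 - 2) + 5)/5 = 3/5 + (-1 + 5)/5 = 3/5 + (1/5)*4 = 3/5 + 4/5 = 7/5)
g*(-217) + N(1/(-15)) = 760*(-217) + 7/5 = -164920 + 7/5 = -824593/5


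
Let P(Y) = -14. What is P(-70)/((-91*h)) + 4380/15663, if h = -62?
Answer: 583159/2104063 ≈ 0.27716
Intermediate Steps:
P(-70)/((-91*h)) + 4380/15663 = -14/((-91*(-62))) + 4380/15663 = -14/5642 + 4380*(1/15663) = -14*1/5642 + 1460/5221 = -1/403 + 1460/5221 = 583159/2104063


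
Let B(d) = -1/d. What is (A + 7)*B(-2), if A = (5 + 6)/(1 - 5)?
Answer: 17/8 ≈ 2.1250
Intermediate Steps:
A = -11/4 (A = 11/(-4) = 11*(-1/4) = -11/4 ≈ -2.7500)
(A + 7)*B(-2) = (-11/4 + 7)*(-1/(-2)) = 17*(-1*(-1/2))/4 = (17/4)*(1/2) = 17/8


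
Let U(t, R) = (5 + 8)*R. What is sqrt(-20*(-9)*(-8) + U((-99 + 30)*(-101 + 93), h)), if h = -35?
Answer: I*sqrt(1895) ≈ 43.532*I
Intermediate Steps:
U(t, R) = 13*R
sqrt(-20*(-9)*(-8) + U((-99 + 30)*(-101 + 93), h)) = sqrt(-20*(-9)*(-8) + 13*(-35)) = sqrt(180*(-8) - 455) = sqrt(-1440 - 455) = sqrt(-1895) = I*sqrt(1895)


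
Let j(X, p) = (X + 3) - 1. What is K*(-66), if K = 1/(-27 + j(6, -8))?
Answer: 66/19 ≈ 3.4737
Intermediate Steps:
j(X, p) = 2 + X (j(X, p) = (3 + X) - 1 = 2 + X)
K = -1/19 (K = 1/(-27 + (2 + 6)) = 1/(-27 + 8) = 1/(-19) = -1/19 ≈ -0.052632)
K*(-66) = -1/19*(-66) = 66/19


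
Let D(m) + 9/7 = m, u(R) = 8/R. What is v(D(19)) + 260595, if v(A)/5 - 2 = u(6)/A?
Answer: 24236300/93 ≈ 2.6061e+5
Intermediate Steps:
D(m) = -9/7 + m
v(A) = 10 + 20/(3*A) (v(A) = 10 + 5*((8/6)/A) = 10 + 5*((8*(1/6))/A) = 10 + 5*(4/(3*A)) = 10 + 20/(3*A))
v(D(19)) + 260595 = (10 + 20/(3*(-9/7 + 19))) + 260595 = (10 + 20/(3*(124/7))) + 260595 = (10 + (20/3)*(7/124)) + 260595 = (10 + 35/93) + 260595 = 965/93 + 260595 = 24236300/93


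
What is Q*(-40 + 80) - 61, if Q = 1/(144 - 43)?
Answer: -6121/101 ≈ -60.604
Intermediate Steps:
Q = 1/101 ≈ 0.0099010
Q*(-40 + 80) - 61 = (-40 + 80)/101 - 61 = (1/101)*40 - 61 = 40/101 - 61 = -6121/101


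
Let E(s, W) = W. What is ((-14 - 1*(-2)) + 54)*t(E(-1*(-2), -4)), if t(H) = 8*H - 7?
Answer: -1638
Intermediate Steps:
t(H) = -7 + 8*H
((-14 - 1*(-2)) + 54)*t(E(-1*(-2), -4)) = ((-14 - 1*(-2)) + 54)*(-7 + 8*(-4)) = ((-14 + 2) + 54)*(-7 - 32) = (-12 + 54)*(-39) = 42*(-39) = -1638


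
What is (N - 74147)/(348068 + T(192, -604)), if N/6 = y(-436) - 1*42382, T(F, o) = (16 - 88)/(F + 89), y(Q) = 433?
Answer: -91561321/97807036 ≈ -0.93614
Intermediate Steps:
T(F, o) = -72/(89 + F)
N = -251694 (N = 6*(433 - 1*42382) = 6*(433 - 42382) = 6*(-41949) = -251694)
(N - 74147)/(348068 + T(192, -604)) = (-251694 - 74147)/(348068 - 72/(89 + 192)) = -325841/(348068 - 72/281) = -325841/97807036/281 = -325841*281/97807036 = -91561321/97807036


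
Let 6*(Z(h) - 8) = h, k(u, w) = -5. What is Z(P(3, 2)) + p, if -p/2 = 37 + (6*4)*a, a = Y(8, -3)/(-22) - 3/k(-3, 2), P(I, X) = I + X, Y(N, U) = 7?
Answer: -25969/330 ≈ -78.694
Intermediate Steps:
Z(h) = 8 + h/6
a = 31/110 (a = 7/(-22) - 3/(-5) = 7*(-1/22) - 3*(-⅕) = -7/22 + ⅗ = 31/110 ≈ 0.28182)
p = -4814/55 (p = -2*(37 + (6*4)*(31/110)) = -2*(37 + 24*(31/110)) = -2*(37 + 372/55) = -2*2407/55 = -4814/55 ≈ -87.527)
Z(P(3, 2)) + p = (8 + (3 + 2)/6) - 4814/55 = (8 + (⅙)*5) - 4814/55 = (8 + ⅚) - 4814/55 = 53/6 - 4814/55 = -25969/330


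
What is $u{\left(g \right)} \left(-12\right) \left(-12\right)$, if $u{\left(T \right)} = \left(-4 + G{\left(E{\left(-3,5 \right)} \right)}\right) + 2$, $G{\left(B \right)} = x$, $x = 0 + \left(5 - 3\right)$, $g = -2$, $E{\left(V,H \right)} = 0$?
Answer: $0$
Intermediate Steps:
$x = 2$ ($x = 0 + \left(5 - 3\right) = 0 + 2 = 2$)
$G{\left(B \right)} = 2$
$u{\left(T \right)} = 0$ ($u{\left(T \right)} = \left(-4 + 2\right) + 2 = -2 + 2 = 0$)
$u{\left(g \right)} \left(-12\right) \left(-12\right) = 0 \left(-12\right) \left(-12\right) = 0 \left(-12\right) = 0$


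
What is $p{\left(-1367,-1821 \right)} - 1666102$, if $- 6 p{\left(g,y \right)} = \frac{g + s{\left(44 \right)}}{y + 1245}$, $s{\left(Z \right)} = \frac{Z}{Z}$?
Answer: $- \frac{2879024939}{1728} \approx -1.6661 \cdot 10^{6}$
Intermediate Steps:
$s{\left(Z \right)} = 1$
$p{\left(g,y \right)} = - \frac{1 + g}{6 \left(1245 + y\right)}$ ($p{\left(g,y \right)} = - \frac{\left(g + 1\right) \frac{1}{y + 1245}}{6} = - \frac{\left(1 + g\right) \frac{1}{1245 + y}}{6} = - \frac{\frac{1}{1245 + y} \left(1 + g\right)}{6} = - \frac{1 + g}{6 \left(1245 + y\right)}$)
$p{\left(-1367,-1821 \right)} - 1666102 = \frac{-1 - -1367}{6 \left(1245 - 1821\right)} - 1666102 = \frac{-1 + 1367}{6 \left(-576\right)} - 1666102 = \frac{1}{6} \left(- \frac{1}{576}\right) 1366 - 1666102 = - \frac{683}{1728} - 1666102 = - \frac{2879024939}{1728}$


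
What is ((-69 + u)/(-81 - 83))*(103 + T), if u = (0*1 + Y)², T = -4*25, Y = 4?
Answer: 159/164 ≈ 0.96951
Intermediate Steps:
T = -100
u = 16 (u = (0*1 + 4)² = (0 + 4)² = 4² = 16)
((-69 + u)/(-81 - 83))*(103 + T) = ((-69 + 16)/(-81 - 83))*(103 - 100) = -53/(-164)*3 = -53*(-1/164)*3 = (53/164)*3 = 159/164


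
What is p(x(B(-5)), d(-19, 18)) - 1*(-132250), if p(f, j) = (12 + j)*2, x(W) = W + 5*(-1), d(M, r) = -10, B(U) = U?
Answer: 132254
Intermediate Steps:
x(W) = -5 + W (x(W) = W - 5 = -5 + W)
p(f, j) = 24 + 2*j
p(x(B(-5)), d(-19, 18)) - 1*(-132250) = (24 + 2*(-10)) - 1*(-132250) = (24 - 20) + 132250 = 4 + 132250 = 132254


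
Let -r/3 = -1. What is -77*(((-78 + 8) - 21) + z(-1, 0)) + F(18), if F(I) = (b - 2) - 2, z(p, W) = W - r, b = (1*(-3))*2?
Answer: 7228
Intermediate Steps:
r = 3 (r = -3*(-1) = 3)
b = -6 (b = -3*2 = -6)
z(p, W) = -3 + W (z(p, W) = W - 1*3 = W - 3 = -3 + W)
F(I) = -10 (F(I) = (-6 - 2) - 2 = -8 - 2 = -10)
-77*(((-78 + 8) - 21) + z(-1, 0)) + F(18) = -77*(((-78 + 8) - 21) + (-3 + 0)) - 10 = -77*((-70 - 21) - 3) - 10 = -77*(-91 - 3) - 10 = -77*(-94) - 10 = 7238 - 10 = 7228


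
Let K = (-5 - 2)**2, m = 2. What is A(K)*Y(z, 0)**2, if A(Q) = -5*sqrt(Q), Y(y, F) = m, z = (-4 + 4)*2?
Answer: -140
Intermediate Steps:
z = 0 (z = 0*2 = 0)
Y(y, F) = 2
K = 49 (K = (-7)**2 = 49)
A(K)*Y(z, 0)**2 = -5*sqrt(49)*2**2 = -5*7*4 = -35*4 = -140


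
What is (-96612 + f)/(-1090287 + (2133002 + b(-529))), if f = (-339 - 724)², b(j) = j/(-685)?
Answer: 707849545/714260304 ≈ 0.99102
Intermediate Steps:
b(j) = -j/685 (b(j) = j*(-1/685) = -j/685)
f = 1129969 (f = (-1063)² = 1129969)
(-96612 + f)/(-1090287 + (2133002 + b(-529))) = (-96612 + 1129969)/(-1090287 + (2133002 - 1/685*(-529))) = 1033357/(-1090287 + (2133002 + 529/685)) = 1033357/(-1090287 + 1461106899/685) = 1033357/(714260304/685) = 1033357*(685/714260304) = 707849545/714260304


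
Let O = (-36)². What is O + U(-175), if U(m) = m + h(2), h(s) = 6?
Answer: 1127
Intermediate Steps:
O = 1296
U(m) = 6 + m (U(m) = m + 6 = 6 + m)
O + U(-175) = 1296 + (6 - 175) = 1296 - 169 = 1127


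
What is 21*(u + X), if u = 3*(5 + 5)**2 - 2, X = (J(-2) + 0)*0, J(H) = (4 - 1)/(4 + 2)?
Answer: 6258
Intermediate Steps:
J(H) = 1/2 (J(H) = 3/6 = 3*(1/6) = 1/2)
X = 0 (X = (1/2 + 0)*0 = (1/2)*0 = 0)
u = 298 (u = 3*10**2 - 2 = 3*100 - 2 = 300 - 2 = 298)
21*(u + X) = 21*(298 + 0) = 21*298 = 6258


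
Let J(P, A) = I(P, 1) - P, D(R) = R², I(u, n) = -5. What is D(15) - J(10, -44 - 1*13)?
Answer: 240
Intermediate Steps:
J(P, A) = -5 - P
D(15) - J(10, -44 - 1*13) = 15² - (-5 - 1*10) = 225 - (-5 - 10) = 225 - 1*(-15) = 225 + 15 = 240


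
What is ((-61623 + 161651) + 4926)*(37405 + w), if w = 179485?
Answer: 22763473060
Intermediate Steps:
((-61623 + 161651) + 4926)*(37405 + w) = ((-61623 + 161651) + 4926)*(37405 + 179485) = (100028 + 4926)*216890 = 104954*216890 = 22763473060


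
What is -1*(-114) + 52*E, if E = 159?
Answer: 8382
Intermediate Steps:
-1*(-114) + 52*E = -1*(-114) + 52*159 = 114 + 8268 = 8382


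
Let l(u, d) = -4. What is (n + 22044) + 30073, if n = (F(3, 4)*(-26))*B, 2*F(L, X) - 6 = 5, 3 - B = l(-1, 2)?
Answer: 51116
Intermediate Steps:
B = 7 (B = 3 - 1*(-4) = 3 + 4 = 7)
F(L, X) = 11/2 (F(L, X) = 3 + (1/2)*5 = 3 + 5/2 = 11/2)
n = -1001 (n = ((11/2)*(-26))*7 = -143*7 = -1001)
(n + 22044) + 30073 = (-1001 + 22044) + 30073 = 21043 + 30073 = 51116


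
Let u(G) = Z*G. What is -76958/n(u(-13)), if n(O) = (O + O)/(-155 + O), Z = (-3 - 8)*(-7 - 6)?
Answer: -77496706/1859 ≈ -41687.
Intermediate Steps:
Z = 143 (Z = -11*(-13) = 143)
u(G) = 143*G
n(O) = 2*O/(-155 + O) (n(O) = (2*O)/(-155 + O) = 2*O/(-155 + O))
-76958/n(u(-13)) = -76958/(2*(143*(-13))/(-155 + 143*(-13))) = -76958/(2*(-1859)/(-155 - 1859)) = -76958/(2*(-1859)/(-2014)) = -76958/(2*(-1859)*(-1/2014)) = -76958/1859/1007 = -76958*1007/1859 = -77496706/1859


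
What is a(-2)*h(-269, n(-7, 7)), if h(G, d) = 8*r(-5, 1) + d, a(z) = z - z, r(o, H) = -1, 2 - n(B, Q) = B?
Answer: 0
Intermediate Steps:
n(B, Q) = 2 - B
a(z) = 0
h(G, d) = -8 + d (h(G, d) = 8*(-1) + d = -8 + d)
a(-2)*h(-269, n(-7, 7)) = 0*(-8 + (2 - 1*(-7))) = 0*(-8 + (2 + 7)) = 0*(-8 + 9) = 0*1 = 0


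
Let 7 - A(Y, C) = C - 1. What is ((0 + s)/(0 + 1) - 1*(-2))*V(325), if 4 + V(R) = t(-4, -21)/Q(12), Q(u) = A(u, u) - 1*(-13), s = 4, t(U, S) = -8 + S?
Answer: -130/3 ≈ -43.333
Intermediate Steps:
A(Y, C) = 8 - C (A(Y, C) = 7 - (C - 1) = 7 - (-1 + C) = 7 + (1 - C) = 8 - C)
Q(u) = 21 - u (Q(u) = (8 - u) - 1*(-13) = (8 - u) + 13 = 21 - u)
V(R) = -65/9 (V(R) = -4 + (-8 - 21)/(21 - 1*12) = -4 - 29/(21 - 12) = -4 - 29/9 = -65/9)
((0 + s)/(0 + 1) - 1*(-2))*V(325) = ((0 + 4)/(0 + 1) - 1*(-2))*(-65/9) = (4/1 + 2)*(-65/9) = (4*1 + 2)*(-65/9) = (4 + 2)*(-65/9) = 6*(-65/9) = -130/3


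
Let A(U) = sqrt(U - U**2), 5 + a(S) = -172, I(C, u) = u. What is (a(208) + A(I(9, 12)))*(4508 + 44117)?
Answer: -8606625 + 97250*I*sqrt(33) ≈ -8.6066e+6 + 5.5866e+5*I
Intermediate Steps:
a(S) = -177 (a(S) = -5 - 172 = -177)
(a(208) + A(I(9, 12)))*(4508 + 44117) = (-177 + sqrt(12*(1 - 1*12)))*(4508 + 44117) = (-177 + sqrt(12*(1 - 12)))*48625 = (-177 + sqrt(12*(-11)))*48625 = (-177 + sqrt(-132))*48625 = (-177 + 2*I*sqrt(33))*48625 = -8606625 + 97250*I*sqrt(33)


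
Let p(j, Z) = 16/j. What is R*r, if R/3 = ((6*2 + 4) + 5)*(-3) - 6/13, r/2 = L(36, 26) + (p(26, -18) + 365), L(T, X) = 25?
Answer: -25136100/169 ≈ -1.4873e+5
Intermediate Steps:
r = 10156/13 (r = 2*(25 + (16/26 + 365)) = 2*(25 + (16*(1/26) + 365)) = 2*(25 + (8/13 + 365)) = 2*(25 + 4753/13) = 2*(5078/13) = 10156/13 ≈ 781.23)
R = -2475/13 (R = 3*(((6*2 + 4) + 5)*(-3) - 6/13) = 3*(((12 + 4) + 5)*(-3) - 6/13) = 3*((16 + 5)*(-3) - 1*6/13) = 3*(21*(-3) - 6/13) = 3*(-63 - 6/13) = 3*(-825/13) = -2475/13 ≈ -190.38)
R*r = -2475/13*10156/13 = -25136100/169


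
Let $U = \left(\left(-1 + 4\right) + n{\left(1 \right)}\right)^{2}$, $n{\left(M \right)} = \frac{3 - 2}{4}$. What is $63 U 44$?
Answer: $\frac{117117}{4} \approx 29279.0$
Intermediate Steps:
$n{\left(M \right)} = \frac{1}{4}$ ($n{\left(M \right)} = 1 \cdot \frac{1}{4} = \frac{1}{4}$)
$U = \frac{169}{16}$ ($U = \left(\left(-1 + 4\right) + \frac{1}{4}\right)^{2} = \left(3 + \frac{1}{4}\right)^{2} = \left(\frac{13}{4}\right)^{2} = \frac{169}{16} \approx 10.563$)
$63 U 44 = 63 \cdot \frac{169}{16} \cdot 44 = \frac{10647}{16} \cdot 44 = \frac{117117}{4}$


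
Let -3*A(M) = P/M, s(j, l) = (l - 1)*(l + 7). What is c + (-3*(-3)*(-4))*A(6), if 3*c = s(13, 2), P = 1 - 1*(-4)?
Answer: 13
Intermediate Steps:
s(j, l) = (-1 + l)*(7 + l)
P = 5 (P = 1 + 4 = 5)
A(M) = -5/(3*M)
c = 3 (c = (-7 + 2² + 6*2)/3 = (-7 + 4 + 12)/3 = (⅓)*9 = 3)
c + (-3*(-3)*(-4))*A(6) = 3 + (-3*(-3)*(-4))*(-5/3/6) = 3 + (9*(-4))*(-5/3*⅙) = 3 - 36*(-5/18) = 3 + 10 = 13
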